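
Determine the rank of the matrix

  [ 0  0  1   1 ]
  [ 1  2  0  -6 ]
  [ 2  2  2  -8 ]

rank = 3

R1 <-> R2
  [ 1  2  0  -6 ]
  [ 0  0  1   1 ]
  [ 2  2  2  -8 ]
R3 -> R3 − 2·R1
  [ 1   2  0  -6 ]
  [ 0   0  1   1 ]
  [ 0  -2  2   4 ]
R2 <-> R3
  [ 1   2  0  -6 ]
  [ 0  -2  2   4 ]
  [ 0   0  1   1 ]
R2 -> -1/2·R2
  [ 1  2   0  -6 ]
  [ 0  1  -1  -2 ]
  [ 0  0   1   1 ]
R2 -> R2 + R3
  [ 1  2  0  -6 ]
  [ 0  1  0  -1 ]
  [ 0  0  1   1 ]
R1 -> R1 − 2·R2
  [ 1  0  0  -4 ]
  [ 0  1  0  -1 ]
  [ 0  0  1   1 ]
The reduced form has 3 nonzero rows.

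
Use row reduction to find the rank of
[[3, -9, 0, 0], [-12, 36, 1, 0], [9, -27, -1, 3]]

rank = 3

ρ1 ← 1/3·ρ1
  [   1   -3   0  0 ]
  [ -12   36   1  0 ]
  [   9  -27  -1  3 ]
ρ2 ← ρ2 + 12·ρ1
  [ 1   -3   0  0 ]
  [ 0    0   1  0 ]
  [ 9  -27  -1  3 ]
ρ3 ← ρ3 − 9·ρ1
  [ 1  -3   0  0 ]
  [ 0   0   1  0 ]
  [ 0   0  -1  3 ]
ρ3 ← ρ3 + ρ2
  [ 1  -3  0  0 ]
  [ 0   0  1  0 ]
  [ 0   0  0  3 ]
ρ3 ← 1/3·ρ3
  [ 1  -3  0  0 ]
  [ 0   0  1  0 ]
  [ 0   0  0  1 ]
The reduced form has 3 nonzero rows.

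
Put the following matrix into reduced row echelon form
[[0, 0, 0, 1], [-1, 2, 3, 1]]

[[1, -2, -3, 0], [0, 0, 0, 1]]

R1 <=> R2
R1 ← -1·R1
R1 ← R1 + R2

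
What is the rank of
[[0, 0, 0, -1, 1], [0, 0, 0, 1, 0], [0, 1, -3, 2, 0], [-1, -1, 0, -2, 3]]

rank = 4

Swap R1 and R4.
  [ -1  -1   0  -2  3 ]
  [  0   0   0   1  0 ]
  [  0   1  -3   2  0 ]
  [  0   0   0  -1  1 ]
Multiply R1 by -1.
  [ 1  1   0   2  -3 ]
  [ 0  0   0   1   0 ]
  [ 0  1  -3   2   0 ]
  [ 0  0   0  -1   1 ]
Swap R2 and R3.
  [ 1  1   0   2  -3 ]
  [ 0  1  -3   2   0 ]
  [ 0  0   0   1   0 ]
  [ 0  0   0  -1   1 ]
Add R3 to R4.
  [ 1  1   0  2  -3 ]
  [ 0  1  -3  2   0 ]
  [ 0  0   0  1   0 ]
  [ 0  0   0  0   1 ]
Add 3 times R4 to R1.
  [ 1  1   0  2  0 ]
  [ 0  1  -3  2  0 ]
  [ 0  0   0  1  0 ]
  [ 0  0   0  0  1 ]
Subtract 2 times R3 from R2.
  [ 1  1   0  2  0 ]
  [ 0  1  -3  0  0 ]
  [ 0  0   0  1  0 ]
  [ 0  0   0  0  1 ]
Subtract 2 times R3 from R1.
  [ 1  1   0  0  0 ]
  [ 0  1  -3  0  0 ]
  [ 0  0   0  1  0 ]
  [ 0  0   0  0  1 ]
Subtract R2 from R1.
  [ 1  0   3  0  0 ]
  [ 0  1  -3  0  0 ]
  [ 0  0   0  1  0 ]
  [ 0  0   0  0  1 ]
The reduced form has 4 nonzero rows.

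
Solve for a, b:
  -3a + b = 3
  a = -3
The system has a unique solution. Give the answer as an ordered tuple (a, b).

(-3, -6)

Form the augmented matrix and row-reduce:
  [ -3  1  |   3 ]
  [  1  0  |  -3 ]
R1 ← -1/3·R1
R2 ← R2 − R1
R2 ← 3·R2
R1 ← R1 + 1/3·R2
Reading off the last column: a = -3, b = -6.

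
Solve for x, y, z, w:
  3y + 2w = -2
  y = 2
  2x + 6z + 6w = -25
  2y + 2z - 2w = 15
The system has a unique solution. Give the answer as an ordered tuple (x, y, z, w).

Form the augmented matrix and row-reduce:
  [ 0  3  0   2  |   -2 ]
  [ 0  1  0   0  |    2 ]
  [ 2  0  6   6  |  -25 ]
  [ 0  2  2  -2  |   15 ]
Swap R1 and R3.
Multiply R1 by 1/2.
Subtract 3 times R2 from R3.
Subtract 2 times R2 from R4.
Swap R3 and R4.
Multiply R3 by 1/2.
Multiply R4 by 1/2.
Add R4 to R3.
Subtract 3 times R4 from R1.
Subtract 3 times R3 from R1.
Reading off the last column: x = -5, y = 2, z = 3/2, w = -4.

(-5, 2, 3/2, -4)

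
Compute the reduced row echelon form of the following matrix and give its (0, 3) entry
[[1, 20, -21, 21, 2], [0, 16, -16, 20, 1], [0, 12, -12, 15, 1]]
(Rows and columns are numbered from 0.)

-4

R2 -> 1/16·R2
  [ 1  20  -21   21     2 ]
  [ 0   1   -1  5/4  1/16 ]
  [ 0  12  -12   15     1 ]
R3 -> R3 − 12·R2
  [ 1  20  -21   21     2 ]
  [ 0   1   -1  5/4  1/16 ]
  [ 0   0    0    0   1/4 ]
R3 -> 4·R3
  [ 1  20  -21   21     2 ]
  [ 0   1   -1  5/4  1/16 ]
  [ 0   0    0    0     1 ]
R2 -> R2 − 1/16·R3
  [ 1  20  -21   21  2 ]
  [ 0   1   -1  5/4  0 ]
  [ 0   0    0    0  1 ]
R1 -> R1 − 2·R3
  [ 1  20  -21   21  0 ]
  [ 0   1   -1  5/4  0 ]
  [ 0   0    0    0  1 ]
R1 -> R1 − 20·R2
  [ 1  0  -1   -4  0 ]
  [ 0  1  -1  5/4  0 ]
  [ 0  0   0    0  1 ]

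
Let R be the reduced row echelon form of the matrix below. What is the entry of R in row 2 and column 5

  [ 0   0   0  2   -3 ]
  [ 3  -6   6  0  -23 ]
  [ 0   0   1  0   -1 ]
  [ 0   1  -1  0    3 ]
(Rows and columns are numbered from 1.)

2

R1 <=> R2
  [ 3  -6   6  0  -23 ]
  [ 0   0   0  2   -3 ]
  [ 0   0   1  0   -1 ]
  [ 0   1  -1  0    3 ]
R1 := 1/3·R1
  [ 1  -2   2  0  -23/3 ]
  [ 0   0   0  2     -3 ]
  [ 0   0   1  0     -1 ]
  [ 0   1  -1  0      3 ]
R2 <=> R4
  [ 1  -2   2  0  -23/3 ]
  [ 0   1  -1  0      3 ]
  [ 0   0   1  0     -1 ]
  [ 0   0   0  2     -3 ]
R4 := 1/2·R4
  [ 1  -2   2  0  -23/3 ]
  [ 0   1  -1  0      3 ]
  [ 0   0   1  0     -1 ]
  [ 0   0   0  1   -3/2 ]
R2 := R2 + R3
  [ 1  -2  2  0  -23/3 ]
  [ 0   1  0  0      2 ]
  [ 0   0  1  0     -1 ]
  [ 0   0  0  1   -3/2 ]
R1 := R1 − 2·R3
  [ 1  -2  0  0  -17/3 ]
  [ 0   1  0  0      2 ]
  [ 0   0  1  0     -1 ]
  [ 0   0  0  1   -3/2 ]
R1 := R1 + 2·R2
  [ 1  0  0  0  -5/3 ]
  [ 0  1  0  0     2 ]
  [ 0  0  1  0    -1 ]
  [ 0  0  0  1  -3/2 ]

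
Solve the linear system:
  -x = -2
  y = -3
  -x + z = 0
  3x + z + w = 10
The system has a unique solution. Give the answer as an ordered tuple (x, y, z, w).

Form the augmented matrix and row-reduce:
  [ -1  0  0  0  |  -2 ]
  [  0  1  0  0  |  -3 ]
  [ -1  0  1  0  |   0 ]
  [  3  0  1  1  |  10 ]
r1 := -1·r1
  [  1  0  0  0  |   2 ]
  [  0  1  0  0  |  -3 ]
  [ -1  0  1  0  |   0 ]
  [  3  0  1  1  |  10 ]
r3 := r3 + r1
  [ 1  0  0  0  |   2 ]
  [ 0  1  0  0  |  -3 ]
  [ 0  0  1  0  |   2 ]
  [ 3  0  1  1  |  10 ]
r4 := r4 − 3·r1
  [ 1  0  0  0  |   2 ]
  [ 0  1  0  0  |  -3 ]
  [ 0  0  1  0  |   2 ]
  [ 0  0  1  1  |   4 ]
r4 := r4 − r3
  [ 1  0  0  0  |   2 ]
  [ 0  1  0  0  |  -3 ]
  [ 0  0  1  0  |   2 ]
  [ 0  0  0  1  |   2 ]
Reading off the last column: x = 2, y = -3, z = 2, w = 2.

(2, -3, 2, 2)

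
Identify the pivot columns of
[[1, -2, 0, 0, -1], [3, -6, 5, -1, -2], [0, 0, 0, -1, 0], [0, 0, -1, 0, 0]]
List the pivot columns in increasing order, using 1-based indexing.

1, 3, 4, 5

ρ2 -> ρ2 − 3·ρ1
  [ 1  -2   0   0  -1 ]
  [ 0   0   5  -1   1 ]
  [ 0   0   0  -1   0 ]
  [ 0   0  -1   0   0 ]
ρ2 -> 1/5·ρ2
  [ 1  -2   0     0   -1 ]
  [ 0   0   1  -1/5  1/5 ]
  [ 0   0   0    -1    0 ]
  [ 0   0  -1     0    0 ]
ρ4 -> ρ4 + ρ2
  [ 1  -2  0     0   -1 ]
  [ 0   0  1  -1/5  1/5 ]
  [ 0   0  0    -1    0 ]
  [ 0   0  0  -1/5  1/5 ]
ρ3 -> -1·ρ3
  [ 1  -2  0     0   -1 ]
  [ 0   0  1  -1/5  1/5 ]
  [ 0   0  0     1    0 ]
  [ 0   0  0  -1/5  1/5 ]
ρ4 -> ρ4 + 1/5·ρ3
  [ 1  -2  0     0   -1 ]
  [ 0   0  1  -1/5  1/5 ]
  [ 0   0  0     1    0 ]
  [ 0   0  0     0  1/5 ]
ρ4 -> 5·ρ4
  [ 1  -2  0     0   -1 ]
  [ 0   0  1  -1/5  1/5 ]
  [ 0   0  0     1    0 ]
  [ 0   0  0     0    1 ]
ρ2 -> ρ2 − 1/5·ρ4
  [ 1  -2  0     0  -1 ]
  [ 0   0  1  -1/5   0 ]
  [ 0   0  0     1   0 ]
  [ 0   0  0     0   1 ]
ρ1 -> ρ1 + ρ4
  [ 1  -2  0     0  0 ]
  [ 0   0  1  -1/5  0 ]
  [ 0   0  0     1  0 ]
  [ 0   0  0     0  1 ]
ρ2 -> ρ2 + 1/5·ρ3
  [ 1  -2  0  0  0 ]
  [ 0   0  1  0  0 ]
  [ 0   0  0  1  0 ]
  [ 0   0  0  0  1 ]
Pivot columns are the columns containing a leading 1.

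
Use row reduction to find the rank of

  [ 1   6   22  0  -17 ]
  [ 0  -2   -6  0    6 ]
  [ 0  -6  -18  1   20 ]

rank = 3

Multiply R2 by -1/2.
  [ 1   6   22  0  -17 ]
  [ 0   1    3  0   -3 ]
  [ 0  -6  -18  1   20 ]
Add 6 times R2 to R3.
  [ 1  6  22  0  -17 ]
  [ 0  1   3  0   -3 ]
  [ 0  0   0  1    2 ]
Subtract 6 times R2 from R1.
  [ 1  0  4  0   1 ]
  [ 0  1  3  0  -3 ]
  [ 0  0  0  1   2 ]
The reduced form has 3 nonzero rows.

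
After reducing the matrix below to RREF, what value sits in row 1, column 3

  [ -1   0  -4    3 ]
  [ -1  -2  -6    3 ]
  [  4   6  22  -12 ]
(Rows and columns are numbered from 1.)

4

ρ1 ← -1·ρ1
  [  1   0   4   -3 ]
  [ -1  -2  -6    3 ]
  [  4   6  22  -12 ]
ρ2 ← ρ2 + ρ1
  [ 1   0   4   -3 ]
  [ 0  -2  -2    0 ]
  [ 4   6  22  -12 ]
ρ3 ← ρ3 − 4·ρ1
  [ 1   0   4  -3 ]
  [ 0  -2  -2   0 ]
  [ 0   6   6   0 ]
ρ2 ← -1/2·ρ2
  [ 1  0  4  -3 ]
  [ 0  1  1   0 ]
  [ 0  6  6   0 ]
ρ3 ← ρ3 − 6·ρ2
  [ 1  0  4  -3 ]
  [ 0  1  1   0 ]
  [ 0  0  0   0 ]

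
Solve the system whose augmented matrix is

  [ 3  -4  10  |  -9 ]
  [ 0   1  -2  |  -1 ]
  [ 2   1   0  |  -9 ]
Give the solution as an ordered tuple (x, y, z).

(-5, 1, 1)

Multiply R1 by 1/3.
  [ 1  -4/3  10/3  |  -3 ]
  [ 0     1    -2  |  -1 ]
  [ 2     1     0  |  -9 ]
Subtract 2 times R1 from R3.
  [ 1  -4/3   10/3  |  -3 ]
  [ 0     1     -2  |  -1 ]
  [ 0  11/3  -20/3  |  -3 ]
Subtract 11/3 times R2 from R3.
  [ 1  -4/3  10/3  |   -3 ]
  [ 0     1    -2  |   -1 ]
  [ 0     0   2/3  |  2/3 ]
Multiply R3 by 3/2.
  [ 1  -4/3  10/3  |  -3 ]
  [ 0     1    -2  |  -1 ]
  [ 0     0     1  |   1 ]
Add 2 times R3 to R2.
  [ 1  -4/3  10/3  |  -3 ]
  [ 0     1     0  |   1 ]
  [ 0     0     1  |   1 ]
Subtract 10/3 times R3 from R1.
  [ 1  -4/3  0  |  -19/3 ]
  [ 0     1  0  |      1 ]
  [ 0     0  1  |      1 ]
Add 4/3 times R2 to R1.
  [ 1  0  0  |  -5 ]
  [ 0  1  0  |   1 ]
  [ 0  0  1  |   1 ]
Reading off the last column: x = -5, y = 1, z = 1.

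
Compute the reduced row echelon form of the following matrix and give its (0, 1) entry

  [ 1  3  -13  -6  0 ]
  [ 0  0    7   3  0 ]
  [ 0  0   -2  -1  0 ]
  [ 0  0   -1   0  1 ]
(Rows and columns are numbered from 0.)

Multiply ρ2 by 1/7.
  [ 1  3  -13   -6  0 ]
  [ 0  0    1  3/7  0 ]
  [ 0  0   -2   -1  0 ]
  [ 0  0   -1    0  1 ]
Add 2 times ρ2 to ρ3.
  [ 1  3  -13    -6  0 ]
  [ 0  0    1   3/7  0 ]
  [ 0  0    0  -1/7  0 ]
  [ 0  0   -1     0  1 ]
Add ρ2 to ρ4.
  [ 1  3  -13    -6  0 ]
  [ 0  0    1   3/7  0 ]
  [ 0  0    0  -1/7  0 ]
  [ 0  0    0   3/7  1 ]
Multiply ρ3 by -7.
  [ 1  3  -13   -6  0 ]
  [ 0  0    1  3/7  0 ]
  [ 0  0    0    1  0 ]
  [ 0  0    0  3/7  1 ]
Subtract 3/7 times ρ3 from ρ4.
  [ 1  3  -13   -6  0 ]
  [ 0  0    1  3/7  0 ]
  [ 0  0    0    1  0 ]
  [ 0  0    0    0  1 ]
Subtract 3/7 times ρ3 from ρ2.
  [ 1  3  -13  -6  0 ]
  [ 0  0    1   0  0 ]
  [ 0  0    0   1  0 ]
  [ 0  0    0   0  1 ]
Add 6 times ρ3 to ρ1.
  [ 1  3  -13  0  0 ]
  [ 0  0    1  0  0 ]
  [ 0  0    0  1  0 ]
  [ 0  0    0  0  1 ]
Add 13 times ρ2 to ρ1.
  [ 1  3  0  0  0 ]
  [ 0  0  1  0  0 ]
  [ 0  0  0  1  0 ]
  [ 0  0  0  0  1 ]

3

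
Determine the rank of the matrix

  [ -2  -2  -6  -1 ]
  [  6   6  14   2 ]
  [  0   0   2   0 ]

r1 ← -1/2·r1
  [ 1  1   3  1/2 ]
  [ 6  6  14    2 ]
  [ 0  0   2    0 ]
r2 ← r2 − 6·r1
  [ 1  1   3  1/2 ]
  [ 0  0  -4   -1 ]
  [ 0  0   2    0 ]
r2 ← -1/4·r2
  [ 1  1  3  1/2 ]
  [ 0  0  1  1/4 ]
  [ 0  0  2    0 ]
r3 ← r3 − 2·r2
  [ 1  1  3   1/2 ]
  [ 0  0  1   1/4 ]
  [ 0  0  0  -1/2 ]
r3 ← -2·r3
  [ 1  1  3  1/2 ]
  [ 0  0  1  1/4 ]
  [ 0  0  0    1 ]
r2 ← r2 − 1/4·r3
  [ 1  1  3  1/2 ]
  [ 0  0  1    0 ]
  [ 0  0  0    1 ]
r1 ← r1 − 1/2·r3
  [ 1  1  3  0 ]
  [ 0  0  1  0 ]
  [ 0  0  0  1 ]
r1 ← r1 − 3·r2
  [ 1  1  0  0 ]
  [ 0  0  1  0 ]
  [ 0  0  0  1 ]
The reduced form has 3 nonzero rows.

rank = 3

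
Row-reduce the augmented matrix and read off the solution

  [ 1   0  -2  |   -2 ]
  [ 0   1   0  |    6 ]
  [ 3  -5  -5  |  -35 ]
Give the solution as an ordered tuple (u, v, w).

Subtract 3 times R1 from R3.
  [ 1   0  -2  |   -2 ]
  [ 0   1   0  |    6 ]
  [ 0  -5   1  |  -29 ]
Add 5 times R2 to R3.
  [ 1  0  -2  |  -2 ]
  [ 0  1   0  |   6 ]
  [ 0  0   1  |   1 ]
Add 2 times R3 to R1.
  [ 1  0  0  |  0 ]
  [ 0  1  0  |  6 ]
  [ 0  0  1  |  1 ]
Reading off the last column: u = 0, v = 6, w = 1.

(0, 6, 1)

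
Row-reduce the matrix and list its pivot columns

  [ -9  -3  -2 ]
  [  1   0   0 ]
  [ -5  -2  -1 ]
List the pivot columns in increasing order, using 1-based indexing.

1, 2, 3

R1 ← -1/9·R1
R2 ← R2 − R1
R3 ← R3 + 5·R1
R2 ← -3·R2
R3 ← R3 + 1/3·R2
R3 ← 3·R3
R2 ← R2 − 2/3·R3
R1 ← R1 − 2/9·R3
R1 ← R1 − 1/3·R2
Pivot columns are the columns containing a leading 1.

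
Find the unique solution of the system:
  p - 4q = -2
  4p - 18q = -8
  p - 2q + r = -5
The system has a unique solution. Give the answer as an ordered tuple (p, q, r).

Form the augmented matrix and row-reduce:
  [ 1   -4  0  |  -2 ]
  [ 4  -18  0  |  -8 ]
  [ 1   -2  1  |  -5 ]
R2 -> R2 − 4·R1
  [ 1  -4  0  |  -2 ]
  [ 0  -2  0  |   0 ]
  [ 1  -2  1  |  -5 ]
R3 -> R3 − R1
  [ 1  -4  0  |  -2 ]
  [ 0  -2  0  |   0 ]
  [ 0   2  1  |  -3 ]
R2 -> -1/2·R2
  [ 1  -4  0  |  -2 ]
  [ 0   1  0  |   0 ]
  [ 0   2  1  |  -3 ]
R3 -> R3 − 2·R2
  [ 1  -4  0  |  -2 ]
  [ 0   1  0  |   0 ]
  [ 0   0  1  |  -3 ]
R1 -> R1 + 4·R2
  [ 1  0  0  |  -2 ]
  [ 0  1  0  |   0 ]
  [ 0  0  1  |  -3 ]
Reading off the last column: p = -2, q = 0, r = -3.

(-2, 0, -3)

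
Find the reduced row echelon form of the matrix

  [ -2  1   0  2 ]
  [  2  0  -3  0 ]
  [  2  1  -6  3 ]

ρ1 → -1/2·ρ1
ρ2 → ρ2 − 2·ρ1
ρ3 → ρ3 − 2·ρ1
ρ3 → ρ3 − 2·ρ2
ρ2 → ρ2 − 2·ρ3
ρ1 → ρ1 + ρ3
ρ1 → ρ1 + 1/2·ρ2

[[1, 0, -3/2, 0], [0, 1, -3, 0], [0, 0, 0, 1]]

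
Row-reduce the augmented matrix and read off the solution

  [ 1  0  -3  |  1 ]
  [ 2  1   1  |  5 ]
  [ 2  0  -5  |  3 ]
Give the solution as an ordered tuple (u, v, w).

Subtract 2 times R1 from R2.
Subtract 2 times R1 from R3.
Subtract 7 times R3 from R2.
Add 3 times R3 to R1.
Reading off the last column: u = 4, v = -4, w = 1.

(4, -4, 1)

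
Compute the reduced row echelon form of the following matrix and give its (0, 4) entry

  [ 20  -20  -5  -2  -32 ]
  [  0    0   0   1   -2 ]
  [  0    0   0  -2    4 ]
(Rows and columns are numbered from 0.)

-9/5

Multiply R1 by 1/20.
  [ 1  -1  -1/4  -1/10  -8/5 ]
  [ 0   0     0      1    -2 ]
  [ 0   0     0     -2     4 ]
Add 2 times R2 to R3.
  [ 1  -1  -1/4  -1/10  -8/5 ]
  [ 0   0     0      1    -2 ]
  [ 0   0     0      0     0 ]
Add 1/10 times R2 to R1.
  [ 1  -1  -1/4  0  -9/5 ]
  [ 0   0     0  1    -2 ]
  [ 0   0     0  0     0 ]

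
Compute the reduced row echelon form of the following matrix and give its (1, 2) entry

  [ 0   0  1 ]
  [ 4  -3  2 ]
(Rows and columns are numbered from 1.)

Swap R1 and R2.
  [ 4  -3  2 ]
  [ 0   0  1 ]
Multiply R1 by 1/4.
  [ 1  -3/4  1/2 ]
  [ 0     0    1 ]
Subtract 1/2 times R2 from R1.
  [ 1  -3/4  0 ]
  [ 0     0  1 ]

-3/4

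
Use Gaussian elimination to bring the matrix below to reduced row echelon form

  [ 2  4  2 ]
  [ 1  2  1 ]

R1 → 1/2·R1
  [ 1  2  1 ]
  [ 1  2  1 ]
R2 → R2 − R1
  [ 1  2  1 ]
  [ 0  0  0 ]

[[1, 2, 1], [0, 0, 0]]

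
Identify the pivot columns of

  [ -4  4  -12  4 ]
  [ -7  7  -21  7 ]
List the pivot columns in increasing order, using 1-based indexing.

Multiply r1 by -1/4.
  [  1  -1    3  -1 ]
  [ -7   7  -21   7 ]
Add 7 times r1 to r2.
  [ 1  -1  3  -1 ]
  [ 0   0  0   0 ]
Pivot columns are the columns containing a leading 1.

1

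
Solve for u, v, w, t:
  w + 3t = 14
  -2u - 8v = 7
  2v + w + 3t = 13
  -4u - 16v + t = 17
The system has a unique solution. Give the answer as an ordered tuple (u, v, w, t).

Form the augmented matrix and row-reduce:
  [  0    0  1  3  |  14 ]
  [ -2   -8  0  0  |   7 ]
  [  0    2  1  3  |  13 ]
  [ -4  -16  0  1  |  17 ]
r1 <=> r2
  [ -2   -8  0  0  |   7 ]
  [  0    0  1  3  |  14 ]
  [  0    2  1  3  |  13 ]
  [ -4  -16  0  1  |  17 ]
r1 ← -1/2·r1
  [  1    4  0  0  |  -7/2 ]
  [  0    0  1  3  |    14 ]
  [  0    2  1  3  |    13 ]
  [ -4  -16  0  1  |    17 ]
r4 ← r4 + 4·r1
  [ 1  4  0  0  |  -7/2 ]
  [ 0  0  1  3  |    14 ]
  [ 0  2  1  3  |    13 ]
  [ 0  0  0  1  |     3 ]
r2 <=> r3
  [ 1  4  0  0  |  -7/2 ]
  [ 0  2  1  3  |    13 ]
  [ 0  0  1  3  |    14 ]
  [ 0  0  0  1  |     3 ]
r2 ← 1/2·r2
  [ 1  4    0    0  |  -7/2 ]
  [ 0  1  1/2  3/2  |  13/2 ]
  [ 0  0    1    3  |    14 ]
  [ 0  0    0    1  |     3 ]
r3 ← r3 − 3·r4
  [ 1  4    0    0  |  -7/2 ]
  [ 0  1  1/2  3/2  |  13/2 ]
  [ 0  0    1    0  |     5 ]
  [ 0  0    0    1  |     3 ]
r2 ← r2 − 3/2·r4
  [ 1  4    0  0  |  -7/2 ]
  [ 0  1  1/2  0  |     2 ]
  [ 0  0    1  0  |     5 ]
  [ 0  0    0  1  |     3 ]
r2 ← r2 − 1/2·r3
  [ 1  4  0  0  |  -7/2 ]
  [ 0  1  0  0  |  -1/2 ]
  [ 0  0  1  0  |     5 ]
  [ 0  0  0  1  |     3 ]
r1 ← r1 − 4·r2
  [ 1  0  0  0  |  -3/2 ]
  [ 0  1  0  0  |  -1/2 ]
  [ 0  0  1  0  |     5 ]
  [ 0  0  0  1  |     3 ]
Reading off the last column: u = -3/2, v = -1/2, w = 5, t = 3.

(-3/2, -1/2, 5, 3)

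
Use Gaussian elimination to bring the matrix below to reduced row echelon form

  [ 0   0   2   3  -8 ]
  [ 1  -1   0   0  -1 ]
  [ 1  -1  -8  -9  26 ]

r1 <=> r2
r3 → r3 − r1
r2 → 1/2·r2
r3 → r3 + 8·r2
r3 → 1/3·r3
r2 → r2 − 3/2·r3

[[1, -1, 0, 0, -1], [0, 0, 1, 0, -3/2], [0, 0, 0, 1, -5/3]]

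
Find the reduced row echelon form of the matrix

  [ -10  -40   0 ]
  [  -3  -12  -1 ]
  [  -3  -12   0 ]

R1 → -1/10·R1
R2 → R2 + 3·R1
R3 → R3 + 3·R1
R2 → -1·R2

[[1, 4, 0], [0, 0, 1], [0, 0, 0]]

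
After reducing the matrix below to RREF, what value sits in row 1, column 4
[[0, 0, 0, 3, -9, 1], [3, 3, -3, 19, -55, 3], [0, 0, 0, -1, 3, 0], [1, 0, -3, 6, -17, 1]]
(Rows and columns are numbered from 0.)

-1/3

R1 ↔ R2
  [ 3  3  -3  19  -55  3 ]
  [ 0  0   0   3   -9  1 ]
  [ 0  0   0  -1    3  0 ]
  [ 1  0  -3   6  -17  1 ]
R1 := 1/3·R1
  [ 1  1  -1  19/3  -55/3  1 ]
  [ 0  0   0     3     -9  1 ]
  [ 0  0   0    -1      3  0 ]
  [ 1  0  -3     6    -17  1 ]
R4 := R4 − R1
  [ 1   1  -1  19/3  -55/3  1 ]
  [ 0   0   0     3     -9  1 ]
  [ 0   0   0    -1      3  0 ]
  [ 0  -1  -2  -1/3    4/3  0 ]
R2 ↔ R4
  [ 1   1  -1  19/3  -55/3  1 ]
  [ 0  -1  -2  -1/3    4/3  0 ]
  [ 0   0   0    -1      3  0 ]
  [ 0   0   0     3     -9  1 ]
R2 := -1·R2
  [ 1  1  -1  19/3  -55/3  1 ]
  [ 0  1   2   1/3   -4/3  0 ]
  [ 0  0   0    -1      3  0 ]
  [ 0  0   0     3     -9  1 ]
R3 := -1·R3
  [ 1  1  -1  19/3  -55/3  1 ]
  [ 0  1   2   1/3   -4/3  0 ]
  [ 0  0   0     1     -3  0 ]
  [ 0  0   0     3     -9  1 ]
R4 := R4 − 3·R3
  [ 1  1  -1  19/3  -55/3  1 ]
  [ 0  1   2   1/3   -4/3  0 ]
  [ 0  0   0     1     -3  0 ]
  [ 0  0   0     0      0  1 ]
R1 := R1 − R4
  [ 1  1  -1  19/3  -55/3  0 ]
  [ 0  1   2   1/3   -4/3  0 ]
  [ 0  0   0     1     -3  0 ]
  [ 0  0   0     0      0  1 ]
R2 := R2 − 1/3·R3
  [ 1  1  -1  19/3  -55/3  0 ]
  [ 0  1   2     0   -1/3  0 ]
  [ 0  0   0     1     -3  0 ]
  [ 0  0   0     0      0  1 ]
R1 := R1 − 19/3·R3
  [ 1  1  -1  0   2/3  0 ]
  [ 0  1   2  0  -1/3  0 ]
  [ 0  0   0  1    -3  0 ]
  [ 0  0   0  0     0  1 ]
R1 := R1 − R2
  [ 1  0  -3  0     1  0 ]
  [ 0  1   2  0  -1/3  0 ]
  [ 0  0   0  1    -3  0 ]
  [ 0  0   0  0     0  1 ]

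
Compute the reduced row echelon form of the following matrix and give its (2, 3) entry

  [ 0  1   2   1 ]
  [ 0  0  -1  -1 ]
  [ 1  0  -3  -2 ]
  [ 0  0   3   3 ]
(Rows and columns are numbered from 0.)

ρ1 <-> ρ3
  [ 1  0  -3  -2 ]
  [ 0  0  -1  -1 ]
  [ 0  1   2   1 ]
  [ 0  0   3   3 ]
ρ2 <-> ρ3
  [ 1  0  -3  -2 ]
  [ 0  1   2   1 ]
  [ 0  0  -1  -1 ]
  [ 0  0   3   3 ]
ρ3 → -1·ρ3
  [ 1  0  -3  -2 ]
  [ 0  1   2   1 ]
  [ 0  0   1   1 ]
  [ 0  0   3   3 ]
ρ4 → ρ4 − 3·ρ3
  [ 1  0  -3  -2 ]
  [ 0  1   2   1 ]
  [ 0  0   1   1 ]
  [ 0  0   0   0 ]
ρ2 → ρ2 − 2·ρ3
  [ 1  0  -3  -2 ]
  [ 0  1   0  -1 ]
  [ 0  0   1   1 ]
  [ 0  0   0   0 ]
ρ1 → ρ1 + 3·ρ3
  [ 1  0  0   1 ]
  [ 0  1  0  -1 ]
  [ 0  0  1   1 ]
  [ 0  0  0   0 ]

1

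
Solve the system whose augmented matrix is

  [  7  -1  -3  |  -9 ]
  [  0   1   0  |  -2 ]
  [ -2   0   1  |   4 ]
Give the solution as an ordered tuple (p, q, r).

ρ1 := 1/7·ρ1
  [  1  -1/7  -3/7  |  -9/7 ]
  [  0     1     0  |    -2 ]
  [ -2     0     1  |     4 ]
ρ3 := ρ3 + 2·ρ1
  [ 1  -1/7  -3/7  |  -9/7 ]
  [ 0     1     0  |    -2 ]
  [ 0  -2/7   1/7  |  10/7 ]
ρ3 := ρ3 + 2/7·ρ2
  [ 1  -1/7  -3/7  |  -9/7 ]
  [ 0     1     0  |    -2 ]
  [ 0     0   1/7  |   6/7 ]
ρ3 := 7·ρ3
  [ 1  -1/7  -3/7  |  -9/7 ]
  [ 0     1     0  |    -2 ]
  [ 0     0     1  |     6 ]
ρ1 := ρ1 + 3/7·ρ3
  [ 1  -1/7  0  |  9/7 ]
  [ 0     1  0  |   -2 ]
  [ 0     0  1  |    6 ]
ρ1 := ρ1 + 1/7·ρ2
  [ 1  0  0  |   1 ]
  [ 0  1  0  |  -2 ]
  [ 0  0  1  |   6 ]
Reading off the last column: p = 1, q = -2, r = 6.

(1, -2, 6)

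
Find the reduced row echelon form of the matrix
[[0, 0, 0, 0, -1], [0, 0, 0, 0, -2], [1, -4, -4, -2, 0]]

[[1, -4, -4, -2, 0], [0, 0, 0, 0, 1], [0, 0, 0, 0, 0]]

Swap r1 and r3.
  [ 1  -4  -4  -2   0 ]
  [ 0   0   0   0  -2 ]
  [ 0   0   0   0  -1 ]
Multiply r2 by -1/2.
  [ 1  -4  -4  -2   0 ]
  [ 0   0   0   0   1 ]
  [ 0   0   0   0  -1 ]
Add r2 to r3.
  [ 1  -4  -4  -2  0 ]
  [ 0   0   0   0  1 ]
  [ 0   0   0   0  0 ]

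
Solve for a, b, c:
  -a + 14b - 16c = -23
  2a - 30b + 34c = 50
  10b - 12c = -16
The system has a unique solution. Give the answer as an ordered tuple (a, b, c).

(-1, -4, -2)

Form the augmented matrix and row-reduce:
  [ -1   14  -16  |  -23 ]
  [  2  -30   34  |   50 ]
  [  0   10  -12  |  -16 ]
ρ1 := -1·ρ1
  [ 1  -14   16  |   23 ]
  [ 2  -30   34  |   50 ]
  [ 0   10  -12  |  -16 ]
ρ2 := ρ2 − 2·ρ1
  [ 1  -14   16  |   23 ]
  [ 0   -2    2  |    4 ]
  [ 0   10  -12  |  -16 ]
ρ2 := -1/2·ρ2
  [ 1  -14   16  |   23 ]
  [ 0    1   -1  |   -2 ]
  [ 0   10  -12  |  -16 ]
ρ3 := ρ3 − 10·ρ2
  [ 1  -14  16  |  23 ]
  [ 0    1  -1  |  -2 ]
  [ 0    0  -2  |   4 ]
ρ3 := -1/2·ρ3
  [ 1  -14  16  |  23 ]
  [ 0    1  -1  |  -2 ]
  [ 0    0   1  |  -2 ]
ρ2 := ρ2 + ρ3
  [ 1  -14  16  |  23 ]
  [ 0    1   0  |  -4 ]
  [ 0    0   1  |  -2 ]
ρ1 := ρ1 − 16·ρ3
  [ 1  -14  0  |  55 ]
  [ 0    1  0  |  -4 ]
  [ 0    0  1  |  -2 ]
ρ1 := ρ1 + 14·ρ2
  [ 1  0  0  |  -1 ]
  [ 0  1  0  |  -4 ]
  [ 0  0  1  |  -2 ]
Reading off the last column: a = -1, b = -4, c = -2.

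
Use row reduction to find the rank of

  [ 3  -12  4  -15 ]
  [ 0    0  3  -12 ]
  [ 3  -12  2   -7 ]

rank = 2

Multiply r1 by 1/3.
  [ 1   -4  4/3   -5 ]
  [ 0    0    3  -12 ]
  [ 3  -12    2   -7 ]
Subtract 3 times r1 from r3.
  [ 1  -4  4/3   -5 ]
  [ 0   0    3  -12 ]
  [ 0   0   -2    8 ]
Multiply r2 by 1/3.
  [ 1  -4  4/3  -5 ]
  [ 0   0    1  -4 ]
  [ 0   0   -2   8 ]
Add 2 times r2 to r3.
  [ 1  -4  4/3  -5 ]
  [ 0   0    1  -4 ]
  [ 0   0    0   0 ]
Subtract 4/3 times r2 from r1.
  [ 1  -4  0  1/3 ]
  [ 0   0  1   -4 ]
  [ 0   0  0    0 ]
The reduced form has 2 nonzero rows.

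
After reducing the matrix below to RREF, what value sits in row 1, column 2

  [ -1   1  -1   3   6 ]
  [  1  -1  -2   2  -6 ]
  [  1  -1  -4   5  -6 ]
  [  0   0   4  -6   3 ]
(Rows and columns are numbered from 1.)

-1

R1 → -1·R1
  [ 1  -1   1  -3  -6 ]
  [ 1  -1  -2   2  -6 ]
  [ 1  -1  -4   5  -6 ]
  [ 0   0   4  -6   3 ]
R2 → R2 − R1
  [ 1  -1   1  -3  -6 ]
  [ 0   0  -3   5   0 ]
  [ 1  -1  -4   5  -6 ]
  [ 0   0   4  -6   3 ]
R3 → R3 − R1
  [ 1  -1   1  -3  -6 ]
  [ 0   0  -3   5   0 ]
  [ 0   0  -5   8   0 ]
  [ 0   0   4  -6   3 ]
R2 → -1/3·R2
  [ 1  -1   1    -3  -6 ]
  [ 0   0   1  -5/3   0 ]
  [ 0   0  -5     8   0 ]
  [ 0   0   4    -6   3 ]
R3 → R3 + 5·R2
  [ 1  -1  1    -3  -6 ]
  [ 0   0  1  -5/3   0 ]
  [ 0   0  0  -1/3   0 ]
  [ 0   0  4    -6   3 ]
R4 → R4 − 4·R2
  [ 1  -1  1    -3  -6 ]
  [ 0   0  1  -5/3   0 ]
  [ 0   0  0  -1/3   0 ]
  [ 0   0  0   2/3   3 ]
R3 → -3·R3
  [ 1  -1  1    -3  -6 ]
  [ 0   0  1  -5/3   0 ]
  [ 0   0  0     1   0 ]
  [ 0   0  0   2/3   3 ]
R4 → R4 − 2/3·R3
  [ 1  -1  1    -3  -6 ]
  [ 0   0  1  -5/3   0 ]
  [ 0   0  0     1   0 ]
  [ 0   0  0     0   3 ]
R4 → 1/3·R4
  [ 1  -1  1    -3  -6 ]
  [ 0   0  1  -5/3   0 ]
  [ 0   0  0     1   0 ]
  [ 0   0  0     0   1 ]
R1 → R1 + 6·R4
  [ 1  -1  1    -3  0 ]
  [ 0   0  1  -5/3  0 ]
  [ 0   0  0     1  0 ]
  [ 0   0  0     0  1 ]
R2 → R2 + 5/3·R3
  [ 1  -1  1  -3  0 ]
  [ 0   0  1   0  0 ]
  [ 0   0  0   1  0 ]
  [ 0   0  0   0  1 ]
R1 → R1 + 3·R3
  [ 1  -1  1  0  0 ]
  [ 0   0  1  0  0 ]
  [ 0   0  0  1  0 ]
  [ 0   0  0  0  1 ]
R1 → R1 − R2
  [ 1  -1  0  0  0 ]
  [ 0   0  1  0  0 ]
  [ 0   0  0  1  0 ]
  [ 0   0  0  0  1 ]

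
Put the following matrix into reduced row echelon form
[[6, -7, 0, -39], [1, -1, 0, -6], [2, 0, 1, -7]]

ρ1 := 1/6·ρ1
  [ 1  -7/6  0  -13/2 ]
  [ 1    -1  0     -6 ]
  [ 2     0  1     -7 ]
ρ2 := ρ2 − ρ1
  [ 1  -7/6  0  -13/2 ]
  [ 0   1/6  0    1/2 ]
  [ 2     0  1     -7 ]
ρ3 := ρ3 − 2·ρ1
  [ 1  -7/6  0  -13/2 ]
  [ 0   1/6  0    1/2 ]
  [ 0   7/3  1      6 ]
ρ2 := 6·ρ2
  [ 1  -7/6  0  -13/2 ]
  [ 0     1  0      3 ]
  [ 0   7/3  1      6 ]
ρ3 := ρ3 − 7/3·ρ2
  [ 1  -7/6  0  -13/2 ]
  [ 0     1  0      3 ]
  [ 0     0  1     -1 ]
ρ1 := ρ1 + 7/6·ρ2
  [ 1  0  0  -3 ]
  [ 0  1  0   3 ]
  [ 0  0  1  -1 ]

[[1, 0, 0, -3], [0, 1, 0, 3], [0, 0, 1, -1]]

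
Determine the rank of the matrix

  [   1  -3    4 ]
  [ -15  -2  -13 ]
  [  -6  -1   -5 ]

Add 15 times ρ1 to ρ2.
  [  1   -3   4 ]
  [  0  -47  47 ]
  [ -6   -1  -5 ]
Add 6 times ρ1 to ρ3.
  [ 1   -3   4 ]
  [ 0  -47  47 ]
  [ 0  -19  19 ]
Multiply ρ2 by -1/47.
  [ 1   -3   4 ]
  [ 0    1  -1 ]
  [ 0  -19  19 ]
Add 19 times ρ2 to ρ3.
  [ 1  -3   4 ]
  [ 0   1  -1 ]
  [ 0   0   0 ]
Add 3 times ρ2 to ρ1.
  [ 1  0   1 ]
  [ 0  1  -1 ]
  [ 0  0   0 ]
The reduced form has 2 nonzero rows.

rank = 2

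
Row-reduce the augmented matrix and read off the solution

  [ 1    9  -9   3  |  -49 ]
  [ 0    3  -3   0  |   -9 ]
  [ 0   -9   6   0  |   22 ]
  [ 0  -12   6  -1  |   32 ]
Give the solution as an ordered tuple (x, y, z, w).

Multiply R2 by 1/3.
  [ 1    9  -9   3  |  -49 ]
  [ 0    1  -1   0  |   -3 ]
  [ 0   -9   6   0  |   22 ]
  [ 0  -12   6  -1  |   32 ]
Add 9 times R2 to R3.
  [ 1    9  -9   3  |  -49 ]
  [ 0    1  -1   0  |   -3 ]
  [ 0    0  -3   0  |   -5 ]
  [ 0  -12   6  -1  |   32 ]
Add 12 times R2 to R4.
  [ 1  9  -9   3  |  -49 ]
  [ 0  1  -1   0  |   -3 ]
  [ 0  0  -3   0  |   -5 ]
  [ 0  0  -6  -1  |   -4 ]
Multiply R3 by -1/3.
  [ 1  9  -9   3  |  -49 ]
  [ 0  1  -1   0  |   -3 ]
  [ 0  0   1   0  |  5/3 ]
  [ 0  0  -6  -1  |   -4 ]
Add 6 times R3 to R4.
  [ 1  9  -9   3  |  -49 ]
  [ 0  1  -1   0  |   -3 ]
  [ 0  0   1   0  |  5/3 ]
  [ 0  0   0  -1  |    6 ]
Multiply R4 by -1.
  [ 1  9  -9  3  |  -49 ]
  [ 0  1  -1  0  |   -3 ]
  [ 0  0   1  0  |  5/3 ]
  [ 0  0   0  1  |   -6 ]
Subtract 3 times R4 from R1.
  [ 1  9  -9  0  |  -31 ]
  [ 0  1  -1  0  |   -3 ]
  [ 0  0   1  0  |  5/3 ]
  [ 0  0   0  1  |   -6 ]
Add R3 to R2.
  [ 1  9  -9  0  |   -31 ]
  [ 0  1   0  0  |  -4/3 ]
  [ 0  0   1  0  |   5/3 ]
  [ 0  0   0  1  |    -6 ]
Add 9 times R3 to R1.
  [ 1  9  0  0  |   -16 ]
  [ 0  1  0  0  |  -4/3 ]
  [ 0  0  1  0  |   5/3 ]
  [ 0  0  0  1  |    -6 ]
Subtract 9 times R2 from R1.
  [ 1  0  0  0  |    -4 ]
  [ 0  1  0  0  |  -4/3 ]
  [ 0  0  1  0  |   5/3 ]
  [ 0  0  0  1  |    -6 ]
Reading off the last column: x = -4, y = -4/3, z = 5/3, w = -6.

(-4, -4/3, 5/3, -6)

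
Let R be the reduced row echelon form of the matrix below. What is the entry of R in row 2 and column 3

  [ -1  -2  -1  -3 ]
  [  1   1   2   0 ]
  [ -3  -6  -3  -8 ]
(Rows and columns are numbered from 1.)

-1

R1 → -1·R1
  [  1   2   1   3 ]
  [  1   1   2   0 ]
  [ -3  -6  -3  -8 ]
R2 → R2 − R1
  [  1   2   1   3 ]
  [  0  -1   1  -3 ]
  [ -3  -6  -3  -8 ]
R3 → R3 + 3·R1
  [ 1   2  1   3 ]
  [ 0  -1  1  -3 ]
  [ 0   0  0   1 ]
R2 → -1·R2
  [ 1  2   1  3 ]
  [ 0  1  -1  3 ]
  [ 0  0   0  1 ]
R2 → R2 − 3·R3
  [ 1  2   1  3 ]
  [ 0  1  -1  0 ]
  [ 0  0   0  1 ]
R1 → R1 − 3·R3
  [ 1  2   1  0 ]
  [ 0  1  -1  0 ]
  [ 0  0   0  1 ]
R1 → R1 − 2·R2
  [ 1  0   3  0 ]
  [ 0  1  -1  0 ]
  [ 0  0   0  1 ]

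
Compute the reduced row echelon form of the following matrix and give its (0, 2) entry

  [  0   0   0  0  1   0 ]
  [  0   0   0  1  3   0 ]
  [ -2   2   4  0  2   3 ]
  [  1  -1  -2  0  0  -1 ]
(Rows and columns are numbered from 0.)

R1 <-> R3
  [ -2   2   4  0  2   3 ]
  [  0   0   0  1  3   0 ]
  [  0   0   0  0  1   0 ]
  [  1  -1  -2  0  0  -1 ]
R1 := -1/2·R1
  [ 1  -1  -2  0  -1  -3/2 ]
  [ 0   0   0  1   3     0 ]
  [ 0   0   0  0   1     0 ]
  [ 1  -1  -2  0   0    -1 ]
R4 := R4 − R1
  [ 1  -1  -2  0  -1  -3/2 ]
  [ 0   0   0  1   3     0 ]
  [ 0   0   0  0   1     0 ]
  [ 0   0   0  0   1   1/2 ]
R4 := R4 − R3
  [ 1  -1  -2  0  -1  -3/2 ]
  [ 0   0   0  1   3     0 ]
  [ 0   0   0  0   1     0 ]
  [ 0   0   0  0   0   1/2 ]
R4 := 2·R4
  [ 1  -1  -2  0  -1  -3/2 ]
  [ 0   0   0  1   3     0 ]
  [ 0   0   0  0   1     0 ]
  [ 0   0   0  0   0     1 ]
R1 := R1 + 3/2·R4
  [ 1  -1  -2  0  -1  0 ]
  [ 0   0   0  1   3  0 ]
  [ 0   0   0  0   1  0 ]
  [ 0   0   0  0   0  1 ]
R2 := R2 − 3·R3
  [ 1  -1  -2  0  -1  0 ]
  [ 0   0   0  1   0  0 ]
  [ 0   0   0  0   1  0 ]
  [ 0   0   0  0   0  1 ]
R1 := R1 + R3
  [ 1  -1  -2  0  0  0 ]
  [ 0   0   0  1  0  0 ]
  [ 0   0   0  0  1  0 ]
  [ 0   0   0  0  0  1 ]

-2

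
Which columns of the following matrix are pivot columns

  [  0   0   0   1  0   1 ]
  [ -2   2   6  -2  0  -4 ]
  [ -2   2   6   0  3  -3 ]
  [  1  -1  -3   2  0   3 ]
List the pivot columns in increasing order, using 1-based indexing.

R1 ↔ R2
  [ -2   2   6  -2  0  -4 ]
  [  0   0   0   1  0   1 ]
  [ -2   2   6   0  3  -3 ]
  [  1  -1  -3   2  0   3 ]
R1 → -1/2·R1
  [  1  -1  -3  1  0   2 ]
  [  0   0   0  1  0   1 ]
  [ -2   2   6  0  3  -3 ]
  [  1  -1  -3  2  0   3 ]
R3 → R3 + 2·R1
  [ 1  -1  -3  1  0  2 ]
  [ 0   0   0  1  0  1 ]
  [ 0   0   0  2  3  1 ]
  [ 1  -1  -3  2  0  3 ]
R4 → R4 − R1
  [ 1  -1  -3  1  0  2 ]
  [ 0   0   0  1  0  1 ]
  [ 0   0   0  2  3  1 ]
  [ 0   0   0  1  0  1 ]
R3 → R3 − 2·R2
  [ 1  -1  -3  1  0   2 ]
  [ 0   0   0  1  0   1 ]
  [ 0   0   0  0  3  -1 ]
  [ 0   0   0  1  0   1 ]
R4 → R4 − R2
  [ 1  -1  -3  1  0   2 ]
  [ 0   0   0  1  0   1 ]
  [ 0   0   0  0  3  -1 ]
  [ 0   0   0  0  0   0 ]
R3 → 1/3·R3
  [ 1  -1  -3  1  0     2 ]
  [ 0   0   0  1  0     1 ]
  [ 0   0   0  0  1  -1/3 ]
  [ 0   0   0  0  0     0 ]
R1 → R1 − R2
  [ 1  -1  -3  0  0     1 ]
  [ 0   0   0  1  0     1 ]
  [ 0   0   0  0  1  -1/3 ]
  [ 0   0   0  0  0     0 ]
Pivot columns are the columns containing a leading 1.

1, 4, 5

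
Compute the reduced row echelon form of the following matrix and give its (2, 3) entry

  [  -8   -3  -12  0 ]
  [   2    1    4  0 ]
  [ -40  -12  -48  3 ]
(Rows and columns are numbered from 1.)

r1 := -1/8·r1
  [   1  3/8  3/2  0 ]
  [   2    1    4  0 ]
  [ -40  -12  -48  3 ]
r2 := r2 − 2·r1
  [   1  3/8  3/2  0 ]
  [   0  1/4    1  0 ]
  [ -40  -12  -48  3 ]
r3 := r3 + 40·r1
  [ 1  3/8  3/2  0 ]
  [ 0  1/4    1  0 ]
  [ 0    3   12  3 ]
r2 := 4·r2
  [ 1  3/8  3/2  0 ]
  [ 0    1    4  0 ]
  [ 0    3   12  3 ]
r3 := r3 − 3·r2
  [ 1  3/8  3/2  0 ]
  [ 0    1    4  0 ]
  [ 0    0    0  3 ]
r3 := 1/3·r3
  [ 1  3/8  3/2  0 ]
  [ 0    1    4  0 ]
  [ 0    0    0  1 ]
r1 := r1 − 3/8·r2
  [ 1  0  0  0 ]
  [ 0  1  4  0 ]
  [ 0  0  0  1 ]

4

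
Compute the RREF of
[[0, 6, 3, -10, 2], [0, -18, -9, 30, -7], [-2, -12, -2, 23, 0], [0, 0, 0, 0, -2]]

r1 <-> r3
r1 := -1/2·r1
r2 := -1/18·r2
r3 := r3 − 6·r2
r3 := -3·r3
r4 := r4 + 2·r3
r2 := r2 − 7/18·r3
r1 := r1 − 6·r2

[[1, 0, -2, -3/2, 0], [0, 1, 1/2, -5/3, 0], [0, 0, 0, 0, 1], [0, 0, 0, 0, 0]]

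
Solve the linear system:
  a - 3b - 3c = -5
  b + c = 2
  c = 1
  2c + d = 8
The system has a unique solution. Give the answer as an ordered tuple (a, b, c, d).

(1, 1, 1, 6)

Form the augmented matrix and row-reduce:
  [ 1  -3  -3  0  |  -5 ]
  [ 0   1   1  0  |   2 ]
  [ 0   0   1  0  |   1 ]
  [ 0   0   2  1  |   8 ]
R4 → R4 − 2·R3
R2 → R2 − R3
R1 → R1 + 3·R3
R1 → R1 + 3·R2
Reading off the last column: a = 1, b = 1, c = 1, d = 6.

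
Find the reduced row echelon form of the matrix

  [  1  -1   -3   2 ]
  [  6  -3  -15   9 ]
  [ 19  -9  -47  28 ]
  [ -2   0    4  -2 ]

[[1, 0, -2, 1], [0, 1, 1, -1], [0, 0, 0, 0], [0, 0, 0, 0]]

R2 := R2 − 6·R1
R3 := R3 − 19·R1
R4 := R4 + 2·R1
R2 := 1/3·R2
R3 := R3 − 10·R2
R4 := R4 + 2·R2
R1 := R1 + R2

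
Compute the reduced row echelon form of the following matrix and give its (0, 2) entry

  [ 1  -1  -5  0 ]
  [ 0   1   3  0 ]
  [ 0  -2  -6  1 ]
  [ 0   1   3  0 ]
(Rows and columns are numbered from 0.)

-2

ρ3 → ρ3 + 2·ρ2
ρ4 → ρ4 − ρ2
ρ1 → ρ1 + ρ2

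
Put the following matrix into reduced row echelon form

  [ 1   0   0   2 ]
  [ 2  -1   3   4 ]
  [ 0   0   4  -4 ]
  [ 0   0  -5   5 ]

Subtract 2 times R1 from R2.
  [ 1   0   0   2 ]
  [ 0  -1   3   0 ]
  [ 0   0   4  -4 ]
  [ 0   0  -5   5 ]
Multiply R2 by -1.
  [ 1  0   0   2 ]
  [ 0  1  -3   0 ]
  [ 0  0   4  -4 ]
  [ 0  0  -5   5 ]
Multiply R3 by 1/4.
  [ 1  0   0   2 ]
  [ 0  1  -3   0 ]
  [ 0  0   1  -1 ]
  [ 0  0  -5   5 ]
Add 5 times R3 to R4.
  [ 1  0   0   2 ]
  [ 0  1  -3   0 ]
  [ 0  0   1  -1 ]
  [ 0  0   0   0 ]
Add 3 times R3 to R2.
  [ 1  0  0   2 ]
  [ 0  1  0  -3 ]
  [ 0  0  1  -1 ]
  [ 0  0  0   0 ]

[[1, 0, 0, 2], [0, 1, 0, -3], [0, 0, 1, -1], [0, 0, 0, 0]]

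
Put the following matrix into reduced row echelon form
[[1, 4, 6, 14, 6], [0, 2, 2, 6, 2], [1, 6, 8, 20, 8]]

[[1, 0, 2, 2, 2], [0, 1, 1, 3, 1], [0, 0, 0, 0, 0]]

ρ3 ← ρ3 − ρ1
ρ2 ← 1/2·ρ2
ρ3 ← ρ3 − 2·ρ2
ρ1 ← ρ1 − 4·ρ2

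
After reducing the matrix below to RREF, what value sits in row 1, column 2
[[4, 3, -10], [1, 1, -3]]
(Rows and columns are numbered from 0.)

-2

ρ1 ← 1/4·ρ1
ρ2 ← ρ2 − ρ1
ρ2 ← 4·ρ2
ρ1 ← ρ1 − 3/4·ρ2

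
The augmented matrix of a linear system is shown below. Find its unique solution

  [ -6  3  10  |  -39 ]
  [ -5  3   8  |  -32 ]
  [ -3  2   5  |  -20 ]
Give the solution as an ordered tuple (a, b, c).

R1 := -1/6·R1
  [  1  -1/2  -5/3  |  13/2 ]
  [ -5     3     8  |   -32 ]
  [ -3     2     5  |   -20 ]
R2 := R2 + 5·R1
  [  1  -1/2  -5/3  |  13/2 ]
  [  0   1/2  -1/3  |   1/2 ]
  [ -3     2     5  |   -20 ]
R3 := R3 + 3·R1
  [ 1  -1/2  -5/3  |  13/2 ]
  [ 0   1/2  -1/3  |   1/2 ]
  [ 0   1/2     0  |  -1/2 ]
R2 := 2·R2
  [ 1  -1/2  -5/3  |  13/2 ]
  [ 0     1  -2/3  |     1 ]
  [ 0   1/2     0  |  -1/2 ]
R3 := R3 − 1/2·R2
  [ 1  -1/2  -5/3  |  13/2 ]
  [ 0     1  -2/3  |     1 ]
  [ 0     0   1/3  |    -1 ]
R3 := 3·R3
  [ 1  -1/2  -5/3  |  13/2 ]
  [ 0     1  -2/3  |     1 ]
  [ 0     0     1  |    -3 ]
R2 := R2 + 2/3·R3
  [ 1  -1/2  -5/3  |  13/2 ]
  [ 0     1     0  |    -1 ]
  [ 0     0     1  |    -3 ]
R1 := R1 + 5/3·R3
  [ 1  -1/2  0  |  3/2 ]
  [ 0     1  0  |   -1 ]
  [ 0     0  1  |   -3 ]
R1 := R1 + 1/2·R2
  [ 1  0  0  |   1 ]
  [ 0  1  0  |  -1 ]
  [ 0  0  1  |  -3 ]
Reading off the last column: a = 1, b = -1, c = -3.

(1, -1, -3)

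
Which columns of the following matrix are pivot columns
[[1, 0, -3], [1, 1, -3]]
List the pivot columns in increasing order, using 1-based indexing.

R2 → R2 − R1
Pivot columns are the columns containing a leading 1.

1, 2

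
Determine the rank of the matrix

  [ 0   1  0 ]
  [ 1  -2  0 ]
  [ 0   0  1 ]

rank = 3

ρ1 <=> ρ2
  [ 1  -2  0 ]
  [ 0   1  0 ]
  [ 0   0  1 ]
ρ1 -> ρ1 + 2·ρ2
  [ 1  0  0 ]
  [ 0  1  0 ]
  [ 0  0  1 ]
The reduced form has 3 nonzero rows.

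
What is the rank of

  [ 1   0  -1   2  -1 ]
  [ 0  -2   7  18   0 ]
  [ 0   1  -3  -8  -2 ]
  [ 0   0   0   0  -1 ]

r2 -> -1/2·r2
  [ 1  0    -1   2  -1 ]
  [ 0  1  -7/2  -9   0 ]
  [ 0  1    -3  -8  -2 ]
  [ 0  0     0   0  -1 ]
r3 -> r3 − r2
  [ 1  0    -1   2  -1 ]
  [ 0  1  -7/2  -9   0 ]
  [ 0  0   1/2   1  -2 ]
  [ 0  0     0   0  -1 ]
r3 -> 2·r3
  [ 1  0    -1   2  -1 ]
  [ 0  1  -7/2  -9   0 ]
  [ 0  0     1   2  -4 ]
  [ 0  0     0   0  -1 ]
r4 -> -1·r4
  [ 1  0    -1   2  -1 ]
  [ 0  1  -7/2  -9   0 ]
  [ 0  0     1   2  -4 ]
  [ 0  0     0   0   1 ]
r3 -> r3 + 4·r4
  [ 1  0    -1   2  -1 ]
  [ 0  1  -7/2  -9   0 ]
  [ 0  0     1   2   0 ]
  [ 0  0     0   0   1 ]
r1 -> r1 + r4
  [ 1  0    -1   2  0 ]
  [ 0  1  -7/2  -9  0 ]
  [ 0  0     1   2  0 ]
  [ 0  0     0   0  1 ]
r2 -> r2 + 7/2·r3
  [ 1  0  -1   2  0 ]
  [ 0  1   0  -2  0 ]
  [ 0  0   1   2  0 ]
  [ 0  0   0   0  1 ]
r1 -> r1 + r3
  [ 1  0  0   4  0 ]
  [ 0  1  0  -2  0 ]
  [ 0  0  1   2  0 ]
  [ 0  0  0   0  1 ]
The reduced form has 4 nonzero rows.

rank = 4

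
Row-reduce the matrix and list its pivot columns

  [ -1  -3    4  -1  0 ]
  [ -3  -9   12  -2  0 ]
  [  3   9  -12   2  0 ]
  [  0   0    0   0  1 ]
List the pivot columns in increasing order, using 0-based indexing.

R1 -> -1·R1
  [  1   3   -4   1  0 ]
  [ -3  -9   12  -2  0 ]
  [  3   9  -12   2  0 ]
  [  0   0    0   0  1 ]
R2 -> R2 + 3·R1
  [ 1  3   -4  1  0 ]
  [ 0  0    0  1  0 ]
  [ 3  9  -12  2  0 ]
  [ 0  0    0  0  1 ]
R3 -> R3 − 3·R1
  [ 1  3  -4   1  0 ]
  [ 0  0   0   1  0 ]
  [ 0  0   0  -1  0 ]
  [ 0  0   0   0  1 ]
R3 -> R3 + R2
  [ 1  3  -4  1  0 ]
  [ 0  0   0  1  0 ]
  [ 0  0   0  0  0 ]
  [ 0  0   0  0  1 ]
R3 ↔ R4
  [ 1  3  -4  1  0 ]
  [ 0  0   0  1  0 ]
  [ 0  0   0  0  1 ]
  [ 0  0   0  0  0 ]
R1 -> R1 − R2
  [ 1  3  -4  0  0 ]
  [ 0  0   0  1  0 ]
  [ 0  0   0  0  1 ]
  [ 0  0   0  0  0 ]
Pivot columns are the columns containing a leading 1.

0, 3, 4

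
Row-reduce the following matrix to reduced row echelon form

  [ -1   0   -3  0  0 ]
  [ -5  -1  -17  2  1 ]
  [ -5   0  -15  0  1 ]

R1 := -1·R1
  [  1   0    3  0  0 ]
  [ -5  -1  -17  2  1 ]
  [ -5   0  -15  0  1 ]
R2 := R2 + 5·R1
  [  1   0    3  0  0 ]
  [  0  -1   -2  2  1 ]
  [ -5   0  -15  0  1 ]
R3 := R3 + 5·R1
  [ 1   0   3  0  0 ]
  [ 0  -1  -2  2  1 ]
  [ 0   0   0  0  1 ]
R2 := -1·R2
  [ 1  0  3   0   0 ]
  [ 0  1  2  -2  -1 ]
  [ 0  0  0   0   1 ]
R2 := R2 + R3
  [ 1  0  3   0  0 ]
  [ 0  1  2  -2  0 ]
  [ 0  0  0   0  1 ]

[[1, 0, 3, 0, 0], [0, 1, 2, -2, 0], [0, 0, 0, 0, 1]]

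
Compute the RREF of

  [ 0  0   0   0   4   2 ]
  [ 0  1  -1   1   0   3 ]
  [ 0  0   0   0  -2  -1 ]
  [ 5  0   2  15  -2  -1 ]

R1 <=> R4
R1 ← 1/5·R1
R3 ← -1/2·R3
R4 ← R4 − 4·R3
R1 ← R1 + 2/5·R3

[[1, 0, 2/5, 3, 0, 0], [0, 1, -1, 1, 0, 3], [0, 0, 0, 0, 1, 1/2], [0, 0, 0, 0, 0, 0]]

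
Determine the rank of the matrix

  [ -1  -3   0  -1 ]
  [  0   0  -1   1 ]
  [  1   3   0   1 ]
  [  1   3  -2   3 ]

rank = 2

R1 → -1·R1
  [ 1  3   0  1 ]
  [ 0  0  -1  1 ]
  [ 1  3   0  1 ]
  [ 1  3  -2  3 ]
R3 → R3 − R1
  [ 1  3   0  1 ]
  [ 0  0  -1  1 ]
  [ 0  0   0  0 ]
  [ 1  3  -2  3 ]
R4 → R4 − R1
  [ 1  3   0  1 ]
  [ 0  0  -1  1 ]
  [ 0  0   0  0 ]
  [ 0  0  -2  2 ]
R2 → -1·R2
  [ 1  3   0   1 ]
  [ 0  0   1  -1 ]
  [ 0  0   0   0 ]
  [ 0  0  -2   2 ]
R4 → R4 + 2·R2
  [ 1  3  0   1 ]
  [ 0  0  1  -1 ]
  [ 0  0  0   0 ]
  [ 0  0  0   0 ]
The reduced form has 2 nonzero rows.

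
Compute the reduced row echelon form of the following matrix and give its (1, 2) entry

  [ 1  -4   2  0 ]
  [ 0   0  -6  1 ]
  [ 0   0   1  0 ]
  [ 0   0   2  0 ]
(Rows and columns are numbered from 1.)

r2 -> -1/6·r2
r3 -> r3 − r2
r4 -> r4 − 2·r2
r3 -> 6·r3
r4 -> r4 − 1/3·r3
r2 -> r2 + 1/6·r3
r1 -> r1 − 2·r2

-4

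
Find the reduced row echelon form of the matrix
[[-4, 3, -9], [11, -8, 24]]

[[1, 0, 0], [0, 1, -3]]

ρ1 ← -1/4·ρ1
  [  1  -3/4  9/4 ]
  [ 11    -8   24 ]
ρ2 ← ρ2 − 11·ρ1
  [ 1  -3/4   9/4 ]
  [ 0   1/4  -3/4 ]
ρ2 ← 4·ρ2
  [ 1  -3/4  9/4 ]
  [ 0     1   -3 ]
ρ1 ← ρ1 + 3/4·ρ2
  [ 1  0   0 ]
  [ 0  1  -3 ]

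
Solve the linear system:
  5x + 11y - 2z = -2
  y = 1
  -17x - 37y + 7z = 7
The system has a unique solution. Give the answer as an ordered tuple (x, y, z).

(-3, 1, -1)

Form the augmented matrix and row-reduce:
  [   5   11  -2  |  -2 ]
  [   0    1   0  |   1 ]
  [ -17  -37   7  |   7 ]
Multiply ρ1 by 1/5.
  [   1  11/5  -2/5  |  -2/5 ]
  [   0     1     0  |     1 ]
  [ -17   -37     7  |     7 ]
Add 17 times ρ1 to ρ3.
  [ 1  11/5  -2/5  |  -2/5 ]
  [ 0     1     0  |     1 ]
  [ 0   2/5   1/5  |   1/5 ]
Subtract 2/5 times ρ2 from ρ3.
  [ 1  11/5  -2/5  |  -2/5 ]
  [ 0     1     0  |     1 ]
  [ 0     0   1/5  |  -1/5 ]
Multiply ρ3 by 5.
  [ 1  11/5  -2/5  |  -2/5 ]
  [ 0     1     0  |     1 ]
  [ 0     0     1  |    -1 ]
Add 2/5 times ρ3 to ρ1.
  [ 1  11/5  0  |  -4/5 ]
  [ 0     1  0  |     1 ]
  [ 0     0  1  |    -1 ]
Subtract 11/5 times ρ2 from ρ1.
  [ 1  0  0  |  -3 ]
  [ 0  1  0  |   1 ]
  [ 0  0  1  |  -1 ]
Reading off the last column: x = -3, y = 1, z = -1.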